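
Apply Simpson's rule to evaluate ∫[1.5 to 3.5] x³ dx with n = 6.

f(x) = x³
a = 1.5, b = 3.5, n = 6
h = (b - a)/n = 0.333333

Simpson's rule: (h/3)[f(x₀) + 4f(x₁) + 2f(x₂) + ... + f(xₙ)]

x_0 = 1.5000, f(x_0) = 3.375000, coefficient = 1
x_1 = 1.8333, f(x_1) = 6.162037, coefficient = 4
x_2 = 2.1667, f(x_2) = 10.171296, coefficient = 2
x_3 = 2.5000, f(x_3) = 15.625000, coefficient = 4
x_4 = 2.8333, f(x_4) = 22.745370, coefficient = 2
x_5 = 3.1667, f(x_5) = 31.754630, coefficient = 4
x_6 = 3.5000, f(x_6) = 42.875000, coefficient = 1

I ≈ (0.333333/3) × 326.250000 = 36.250000
Exact value: 36.250000
Error: 0.000000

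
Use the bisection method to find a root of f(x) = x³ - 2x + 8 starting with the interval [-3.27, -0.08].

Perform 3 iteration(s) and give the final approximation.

f(x) = x³ - 2x + 8
Initial interval: [-3.27, -0.08]

Iteration 1:
  c_1 = (-3.270000 + (-0.080000))/2 = -1.675000
  f(c_1) = f(-1.675000) = 6.650578
  f(a) × f(c) < 0, new interval: [-3.270000, -1.675000]
Iteration 2:
  c_2 = (-3.270000 + (-1.675000))/2 = -2.472500
  f(c_2) = f(-2.472500) = -2.170026
  f(a) × f(c) ≥ 0, new interval: [-2.472500, -1.675000]
Iteration 3:
  c_3 = (-2.472500 + (-1.675000))/2 = -2.073750
  f(c_3) = f(-2.073750) = 3.229464
  f(a) × f(c) < 0, new interval: [-2.472500, -2.073750]

After 3 iteration(s), the approximation is c_3 = -2.073750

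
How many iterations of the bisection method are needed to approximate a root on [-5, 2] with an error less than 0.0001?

We need (b-a)/2^n ≤ 0.0001
(2 - (-5))/2^n ≤ 0.0001
7/2^n ≤ 0.0001
2^n ≥ 70000
n ≥ log₂(70000) = 16.10
n ≥ 17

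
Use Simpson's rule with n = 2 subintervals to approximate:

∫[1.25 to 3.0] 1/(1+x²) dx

f(x) = 1/(1+x²)
a = 1.25, b = 3.0, n = 2
h = (b - a)/n = 0.875000

Simpson's rule: (h/3)[f(x₀) + 4f(x₁) + 2f(x₂) + ... + f(xₙ)]

x_0 = 1.2500, f(x_0) = 0.390244, coefficient = 1
x_1 = 2.1250, f(x_1) = 0.181303, coefficient = 4
x_2 = 3.0000, f(x_2) = 0.100000, coefficient = 1

I ≈ (0.875000/3) × 1.215456 = 0.354508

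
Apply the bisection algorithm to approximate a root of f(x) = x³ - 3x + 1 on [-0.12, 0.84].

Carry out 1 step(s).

f(x) = x³ - 3x + 1
Initial interval: [-0.12, 0.84]

Iteration 1:
  c_1 = (-0.120000 + 0.840000)/2 = 0.360000
  f(c_1) = f(0.360000) = -0.033344
  f(a) × f(c) < 0, new interval: [-0.120000, 0.360000]

After 1 iteration(s), the approximation is c_1 = 0.360000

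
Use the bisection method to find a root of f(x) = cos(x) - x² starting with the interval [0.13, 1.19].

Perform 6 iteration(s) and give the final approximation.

f(x) = cos(x) - x²
Initial interval: [0.13, 1.19]

Iteration 1:
  c_1 = (0.130000 + 1.190000)/2 = 0.660000
  f(c_1) = f(0.660000) = 0.354392
  f(a) × f(c) ≥ 0, new interval: [0.660000, 1.190000]
Iteration 2:
  c_2 = (0.660000 + 1.190000)/2 = 0.925000
  f(c_2) = f(0.925000) = -0.253790
  f(a) × f(c) < 0, new interval: [0.660000, 0.925000]
Iteration 3:
  c_3 = (0.660000 + 0.925000)/2 = 0.792500
  f(c_3) = f(0.792500) = 0.074011
  f(a) × f(c) ≥ 0, new interval: [0.792500, 0.925000]
Iteration 4:
  c_4 = (0.792500 + 0.925000)/2 = 0.858750
  f(c_4) = f(0.858750) = -0.084067
  f(a) × f(c) < 0, new interval: [0.792500, 0.858750]
Iteration 5:
  c_5 = (0.792500 + 0.858750)/2 = 0.825625
  f(c_5) = f(0.825625) = -0.003559
  f(a) × f(c) < 0, new interval: [0.792500, 0.825625]
Iteration 6:
  c_6 = (0.792500 + 0.825625)/2 = 0.809063
  f(c_6) = f(0.809063) = 0.035595
  f(a) × f(c) ≥ 0, new interval: [0.809063, 0.825625]

After 6 iteration(s), the approximation is c_6 = 0.809063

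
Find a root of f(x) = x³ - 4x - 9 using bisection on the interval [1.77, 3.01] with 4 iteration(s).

f(x) = x³ - 4x - 9
Initial interval: [1.77, 3.01]

Iteration 1:
  c_1 = (1.770000 + 3.010000)/2 = 2.390000
  f(c_1) = f(2.390000) = -4.908081
  f(a) × f(c) ≥ 0, new interval: [2.390000, 3.010000]
Iteration 2:
  c_2 = (2.390000 + 3.010000)/2 = 2.700000
  f(c_2) = f(2.700000) = -0.117000
  f(a) × f(c) ≥ 0, new interval: [2.700000, 3.010000]
Iteration 3:
  c_3 = (2.700000 + 3.010000)/2 = 2.855000
  f(c_3) = f(2.855000) = 2.851176
  f(a) × f(c) < 0, new interval: [2.700000, 2.855000]
Iteration 4:
  c_4 = (2.700000 + 2.855000)/2 = 2.777500
  f(c_4) = f(2.777500) = 1.317041
  f(a) × f(c) < 0, new interval: [2.700000, 2.777500]

After 4 iteration(s), the approximation is c_4 = 2.777500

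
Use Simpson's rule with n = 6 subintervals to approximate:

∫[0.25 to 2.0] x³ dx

f(x) = x³
a = 0.25, b = 2.0, n = 6
h = (b - a)/n = 0.291667

Simpson's rule: (h/3)[f(x₀) + 4f(x₁) + 2f(x₂) + ... + f(xₙ)]

x_0 = 0.2500, f(x_0) = 0.015625, coefficient = 1
x_1 = 0.5417, f(x_1) = 0.158927, coefficient = 4
x_2 = 0.8333, f(x_2) = 0.578704, coefficient = 2
x_3 = 1.1250, f(x_3) = 1.423828, coefficient = 4
x_4 = 1.4167, f(x_4) = 2.843171, coefficient = 2
x_5 = 1.7083, f(x_5) = 4.985605, coefficient = 4
x_6 = 2.0000, f(x_6) = 8.000000, coefficient = 1

I ≈ (0.291667/3) × 41.132813 = 3.999023
Exact value: 3.999023
Error: 0.000000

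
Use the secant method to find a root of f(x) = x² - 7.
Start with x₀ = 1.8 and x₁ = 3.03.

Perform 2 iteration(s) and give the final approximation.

f(x) = x² - 7
x₀ = 1.8, x₁ = 3.03

Secant formula: x_{n+1} = x_n - f(x_n)(x_n - x_{n-1})/(f(x_n) - f(x_{n-1}))

Iteration 1:
  f(1.800000) = -3.760000
  f(3.030000) = 2.180900
  x_2 = 3.030000 - 2.180900×(3.030000 - 1.800000)/(2.180900 - (-3.760000))
       = 2.578468
Iteration 2:
  f(3.030000) = 2.180900
  f(2.578468) = -0.351503
  x_3 = 2.578468 - (-0.351503)×(2.578468 - 3.030000)/(-0.351503 - 2.180900)
       = 2.641142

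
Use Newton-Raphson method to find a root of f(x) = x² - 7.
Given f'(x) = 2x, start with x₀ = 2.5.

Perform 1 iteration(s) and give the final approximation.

f(x) = x² - 7
f'(x) = 2x
x₀ = 2.5

Newton-Raphson formula: x_{n+1} = x_n - f(x_n)/f'(x_n)

Iteration 1:
  f(2.500000) = -0.750000
  f'(2.500000) = 5.000000
  x_1 = 2.500000 - (-0.750000)/5.000000 = 2.650000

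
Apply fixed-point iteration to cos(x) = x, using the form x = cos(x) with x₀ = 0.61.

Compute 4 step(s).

Equation: cos(x) = x
Fixed-point form: x = cos(x)
x₀ = 0.61

x_1 = g(0.610000) = 0.819648
x_2 = g(0.819648) = 0.682479
x_3 = g(0.682479) = 0.776012
x_4 = g(0.776012) = 0.713713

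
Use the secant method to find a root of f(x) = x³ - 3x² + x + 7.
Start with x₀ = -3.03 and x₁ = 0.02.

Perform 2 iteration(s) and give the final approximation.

f(x) = x³ - 3x² + x + 7
x₀ = -3.03, x₁ = 0.02

Secant formula: x_{n+1} = x_n - f(x_n)(x_n - x_{n-1})/(f(x_n) - f(x_{n-1}))

Iteration 1:
  f(-3.030000) = -51.390827
  f(0.020000) = 7.018808
  x_2 = 0.020000 - 7.018808×(0.020000 - (-3.030000))/(7.018808 - (-51.390827))
       = -0.346504
Iteration 2:
  f(0.020000) = 7.018808
  f(-0.346504) = 6.251698
  x_3 = -0.346504 - 6.251698×(-0.346504 - 0.020000)/(6.251698 - 7.018808)
       = -3.333393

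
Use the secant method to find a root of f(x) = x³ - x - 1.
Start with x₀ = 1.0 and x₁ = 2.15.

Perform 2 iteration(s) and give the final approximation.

f(x) = x³ - x - 1
x₀ = 1.0, x₁ = 2.15

Secant formula: x_{n+1} = x_n - f(x_n)(x_n - x_{n-1})/(f(x_n) - f(x_{n-1}))

Iteration 1:
  f(1.000000) = -1.000000
  f(2.150000) = 6.788375
  x_2 = 2.150000 - 6.788375×(2.150000 - 1.000000)/(6.788375 - (-1.000000))
       = 1.147656
Iteration 2:
  f(2.150000) = 6.788375
  f(1.147656) = -0.636062
  x_3 = 1.147656 - (-0.636062)×(1.147656 - 2.150000)/(-0.636062 - 6.788375)
       = 1.233528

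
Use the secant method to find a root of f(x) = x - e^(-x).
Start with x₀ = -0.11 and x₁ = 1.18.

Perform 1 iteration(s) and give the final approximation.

f(x) = x - e^(-x)
x₀ = -0.11, x₁ = 1.18

Secant formula: x_{n+1} = x_n - f(x_n)(x_n - x_{n-1})/(f(x_n) - f(x_{n-1}))

Iteration 1:
  f(-0.110000) = -1.226278
  f(1.180000) = 0.872721
  x_2 = 1.180000 - 0.872721×(1.180000 - (-0.110000))/(0.872721 - (-1.226278))
       = 0.643644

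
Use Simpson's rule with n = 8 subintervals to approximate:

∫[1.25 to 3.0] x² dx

f(x) = x²
a = 1.25, b = 3.0, n = 8
h = (b - a)/n = 0.218750

Simpson's rule: (h/3)[f(x₀) + 4f(x₁) + 2f(x₂) + ... + f(xₙ)]

x_0 = 1.2500, f(x_0) = 1.562500, coefficient = 1
x_1 = 1.4688, f(x_1) = 2.157227, coefficient = 4
x_2 = 1.6875, f(x_2) = 2.847656, coefficient = 2
x_3 = 1.9062, f(x_3) = 3.633789, coefficient = 4
x_4 = 2.1250, f(x_4) = 4.515625, coefficient = 2
x_5 = 2.3438, f(x_5) = 5.493164, coefficient = 4
x_6 = 2.5625, f(x_6) = 6.566406, coefficient = 2
x_7 = 2.7812, f(x_7) = 7.735352, coefficient = 4
x_8 = 3.0000, f(x_8) = 9.000000, coefficient = 1

I ≈ (0.218750/3) × 114.500000 = 8.348958
Exact value: 8.348958
Error: 0.000000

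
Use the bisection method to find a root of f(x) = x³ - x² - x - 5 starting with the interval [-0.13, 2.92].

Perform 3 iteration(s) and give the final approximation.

f(x) = x³ - x² - x - 5
Initial interval: [-0.13, 2.92]

Iteration 1:
  c_1 = (-0.130000 + 2.920000)/2 = 1.395000
  f(c_1) = f(1.395000) = -5.626320
  f(a) × f(c) ≥ 0, new interval: [1.395000, 2.920000]
Iteration 2:
  c_2 = (1.395000 + 2.920000)/2 = 2.157500
  f(c_2) = f(2.157500) = -1.769562
  f(a) × f(c) ≥ 0, new interval: [2.157500, 2.920000]
Iteration 3:
  c_3 = (2.157500 + 2.920000)/2 = 2.538750
  f(c_3) = f(2.538750) = 2.378881
  f(a) × f(c) < 0, new interval: [2.157500, 2.538750]

After 3 iteration(s), the approximation is c_3 = 2.538750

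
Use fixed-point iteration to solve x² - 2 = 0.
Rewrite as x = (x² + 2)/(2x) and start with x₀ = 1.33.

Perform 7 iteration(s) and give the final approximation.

Equation: x² - 2 = 0
Fixed-point form: x = (x² + 2)/(2x)
x₀ = 1.33

x_1 = g(1.330000) = 1.416880
x_2 = g(1.416880) = 1.414216
x_3 = g(1.414216) = 1.414214
x_4 = g(1.414214) = 1.414214
x_5 = g(1.414214) = 1.414214
x_6 = g(1.414214) = 1.414214
x_7 = g(1.414214) = 1.414214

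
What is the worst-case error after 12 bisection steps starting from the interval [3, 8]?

Bisection error bound: |error| ≤ (b-a)/2^n
|error| ≤ (8 - 3)/2^12 = 5/2^12
|error| ≤ 0.0012207031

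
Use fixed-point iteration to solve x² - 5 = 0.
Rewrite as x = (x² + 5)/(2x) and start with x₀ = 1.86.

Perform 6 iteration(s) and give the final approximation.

Equation: x² - 5 = 0
Fixed-point form: x = (x² + 5)/(2x)
x₀ = 1.86

x_1 = g(1.860000) = 2.274086
x_2 = g(2.274086) = 2.236386
x_3 = g(2.236386) = 2.236068
x_4 = g(2.236068) = 2.236068
x_5 = g(2.236068) = 2.236068
x_6 = g(2.236068) = 2.236068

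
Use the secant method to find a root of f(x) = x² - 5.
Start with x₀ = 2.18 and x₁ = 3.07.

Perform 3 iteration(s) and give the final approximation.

f(x) = x² - 5
x₀ = 2.18, x₁ = 3.07

Secant formula: x_{n+1} = x_n - f(x_n)(x_n - x_{n-1})/(f(x_n) - f(x_{n-1}))

Iteration 1:
  f(2.180000) = -0.247600
  f(3.070000) = 4.424900
  x_2 = 3.070000 - 4.424900×(3.070000 - 2.180000)/(4.424900 - (-0.247600))
       = 2.227162
Iteration 2:
  f(3.070000) = 4.424900
  f(2.227162) = -0.039750
  x_3 = 2.227162 - (-0.039750)×(2.227162 - 3.070000)/(-0.039750 - 4.424900)
       = 2.234666
Iteration 3:
  f(2.227162) = -0.039750
  f(2.234666) = -0.006268
  x_4 = 2.234666 - (-0.006268)×(2.234666 - 2.227162)/(-0.006268 - (-0.039750))
       = 2.236071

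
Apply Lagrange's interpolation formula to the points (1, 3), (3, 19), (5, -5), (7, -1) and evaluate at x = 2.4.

Lagrange interpolation formula:
P(x) = Σ yᵢ × Lᵢ(x)
where Lᵢ(x) = Π_{j≠i} (x - xⱼ)/(xᵢ - xⱼ)

L_0(2.4) = (2.4 - 3)/(1 - 3) × (2.4 - 5)/(1 - 5) × (2.4 - 7)/(1 - 7) = 0.149500
L_1(2.4) = (2.4 - 1)/(3 - 1) × (2.4 - 5)/(3 - 5) × (2.4 - 7)/(3 - 7) = 1.046500
L_2(2.4) = (2.4 - 1)/(5 - 1) × (2.4 - 3)/(5 - 3) × (2.4 - 7)/(5 - 7) = -0.241500
L_3(2.4) = (2.4 - 1)/(7 - 1) × (2.4 - 3)/(7 - 3) × (2.4 - 5)/(7 - 5) = 0.045500

P(2.4) = 3×L_0(2.4) + 19×L_1(2.4) + (-5)×L_2(2.4) + (-1)×L_3(2.4)
P(2.4) = 21.494000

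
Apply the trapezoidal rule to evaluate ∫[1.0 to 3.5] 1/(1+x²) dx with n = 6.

f(x) = 1/(1+x²)
a = 1.0, b = 3.5, n = 6
h = (b - a)/n = 0.416667

Trapezoidal rule: (h/2)[f(x₀) + 2f(x₁) + 2f(x₂) + ... + f(xₙ)]

x_0 = 1.0000, f(x_0) = 0.500000, coefficient = 1
x_1 = 1.4167, f(x_1) = 0.332564, coefficient = 2
x_2 = 1.8333, f(x_2) = 0.229299, coefficient = 2
x_3 = 2.2500, f(x_3) = 0.164948, coefficient = 2
x_4 = 2.6667, f(x_4) = 0.123288, coefficient = 2
x_5 = 3.0833, f(x_5) = 0.095175, coefficient = 2
x_6 = 3.5000, f(x_6) = 0.075472, coefficient = 1

I ≈ (0.416667/2) × 2.466020 = 0.513754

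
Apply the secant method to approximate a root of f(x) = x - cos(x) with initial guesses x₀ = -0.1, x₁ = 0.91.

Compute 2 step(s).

f(x) = x - cos(x)
x₀ = -0.1, x₁ = 0.91

Secant formula: x_{n+1} = x_n - f(x_n)(x_n - x_{n-1})/(f(x_n) - f(x_{n-1}))

Iteration 1:
  f(-0.100000) = -1.095004
  f(0.910000) = 0.296254
  x_2 = 0.910000 - 0.296254×(0.910000 - (-0.100000))/(0.296254 - (-1.095004))
       = 0.694931
Iteration 2:
  f(0.910000) = 0.296254
  f(0.694931) = -0.073167
  x_3 = 0.694931 - (-0.073167)×(0.694931 - 0.910000)/(-0.073167 - 0.296254)
       = 0.737527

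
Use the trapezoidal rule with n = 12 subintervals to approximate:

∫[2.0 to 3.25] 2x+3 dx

f(x) = 2x+3
a = 2.0, b = 3.25, n = 12
h = (b - a)/n = 0.104167

Trapezoidal rule: (h/2)[f(x₀) + 2f(x₁) + 2f(x₂) + ... + f(xₙ)]

x_0 = 2.0000, f(x_0) = 7.000000, coefficient = 1
x_1 = 2.1042, f(x_1) = 7.208333, coefficient = 2
x_2 = 2.2083, f(x_2) = 7.416667, coefficient = 2
x_3 = 2.3125, f(x_3) = 7.625000, coefficient = 2
x_4 = 2.4167, f(x_4) = 7.833333, coefficient = 2
x_5 = 2.5208, f(x_5) = 8.041667, coefficient = 2
x_6 = 2.6250, f(x_6) = 8.250000, coefficient = 2
x_7 = 2.7292, f(x_7) = 8.458333, coefficient = 2
x_8 = 2.8333, f(x_8) = 8.666667, coefficient = 2
x_9 = 2.9375, f(x_9) = 8.875000, coefficient = 2
x_10 = 3.0417, f(x_10) = 9.083333, coefficient = 2
x_11 = 3.1458, f(x_11) = 9.291667, coefficient = 2
x_12 = 3.2500, f(x_12) = 9.500000, coefficient = 1

I ≈ (0.104167/2) × 198.000000 = 10.312500
Exact value: 10.312500
Error: 0.000000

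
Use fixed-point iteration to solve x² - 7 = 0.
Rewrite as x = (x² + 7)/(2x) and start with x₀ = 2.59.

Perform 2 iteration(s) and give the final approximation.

Equation: x² - 7 = 0
Fixed-point form: x = (x² + 7)/(2x)
x₀ = 2.59

x_1 = g(2.590000) = 2.646351
x_2 = g(2.646351) = 2.645751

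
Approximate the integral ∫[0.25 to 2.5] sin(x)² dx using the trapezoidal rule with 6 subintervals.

f(x) = sin(x)²
a = 0.25, b = 2.5, n = 6
h = (b - a)/n = 0.375000

Trapezoidal rule: (h/2)[f(x₀) + 2f(x₁) + 2f(x₂) + ... + f(xₙ)]

x_0 = 0.2500, f(x_0) = 0.061209, coefficient = 1
x_1 = 0.6250, f(x_1) = 0.342339, coefficient = 2
x_2 = 1.0000, f(x_2) = 0.708073, coefficient = 2
x_3 = 1.3750, f(x_3) = 0.962151, coefficient = 2
x_4 = 1.7500, f(x_4) = 0.968228, coefficient = 2
x_5 = 2.1250, f(x_5) = 0.723044, coefficient = 2
x_6 = 2.5000, f(x_6) = 0.358169, coefficient = 1

I ≈ (0.375000/2) × 7.827049 = 1.467572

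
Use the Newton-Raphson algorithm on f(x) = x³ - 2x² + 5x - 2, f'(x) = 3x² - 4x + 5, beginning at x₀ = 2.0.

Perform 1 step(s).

f(x) = x³ - 2x² + 5x - 2
f'(x) = 3x² - 4x + 5
x₀ = 2.0

Newton-Raphson formula: x_{n+1} = x_n - f(x_n)/f'(x_n)

Iteration 1:
  f(2.000000) = 8.000000
  f'(2.000000) = 9.000000
  x_1 = 2.000000 - 8.000000/9.000000 = 1.111111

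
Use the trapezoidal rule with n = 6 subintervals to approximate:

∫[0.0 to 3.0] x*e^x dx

f(x) = x*e^x
a = 0.0, b = 3.0, n = 6
h = (b - a)/n = 0.500000

Trapezoidal rule: (h/2)[f(x₀) + 2f(x₁) + 2f(x₂) + ... + f(xₙ)]

x_0 = 0.0000, f(x_0) = 0.000000, coefficient = 1
x_1 = 0.5000, f(x_1) = 0.824361, coefficient = 2
x_2 = 1.0000, f(x_2) = 2.718282, coefficient = 2
x_3 = 1.5000, f(x_3) = 6.722534, coefficient = 2
x_4 = 2.0000, f(x_4) = 14.778112, coefficient = 2
x_5 = 2.5000, f(x_5) = 30.456235, coefficient = 2
x_6 = 3.0000, f(x_6) = 60.256611, coefficient = 1

I ≈ (0.500000/2) × 171.255657 = 42.813914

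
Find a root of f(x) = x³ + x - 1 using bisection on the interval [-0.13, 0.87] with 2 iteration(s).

f(x) = x³ + x - 1
Initial interval: [-0.13, 0.87]

Iteration 1:
  c_1 = (-0.130000 + 0.870000)/2 = 0.370000
  f(c_1) = f(0.370000) = -0.579347
  f(a) × f(c) ≥ 0, new interval: [0.370000, 0.870000]
Iteration 2:
  c_2 = (0.370000 + 0.870000)/2 = 0.620000
  f(c_2) = f(0.620000) = -0.141672
  f(a) × f(c) ≥ 0, new interval: [0.620000, 0.870000]

After 2 iteration(s), the approximation is c_2 = 0.620000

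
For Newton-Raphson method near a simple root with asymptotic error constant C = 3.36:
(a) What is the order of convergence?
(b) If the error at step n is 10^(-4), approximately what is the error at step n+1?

(a) Newton-Raphson has quadratic (order 2) convergence near simple roots.
    This means |e_{n+1}| ≈ C|e_n|².

(b) With |e_n| = 10^(-4) and C = 3.36:
    |e_{n+1}| ≈ 3.36 × (10^(-4))² = 3.36 × 10^(-8)

(a) 2 (quadratic); (b) |e_{n+1}| ≈ 3.360e-08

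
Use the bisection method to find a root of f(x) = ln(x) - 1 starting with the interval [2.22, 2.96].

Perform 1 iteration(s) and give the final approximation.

f(x) = ln(x) - 1
Initial interval: [2.22, 2.96]

Iteration 1:
  c_1 = (2.220000 + 2.960000)/2 = 2.590000
  f(c_1) = f(2.590000) = -0.048342
  f(a) × f(c) ≥ 0, new interval: [2.590000, 2.960000]

After 1 iteration(s), the approximation is c_1 = 2.590000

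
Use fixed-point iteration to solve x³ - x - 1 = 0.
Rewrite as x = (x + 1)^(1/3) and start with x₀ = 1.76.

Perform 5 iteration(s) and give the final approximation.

Equation: x³ - x - 1 = 0
Fixed-point form: x = (x + 1)^(1/3)
x₀ = 1.76

x_1 = g(1.760000) = 1.402716
x_2 = g(1.402716) = 1.339371
x_3 = g(1.339371) = 1.327495
x_4 = g(1.327495) = 1.325245
x_5 = g(1.325245) = 1.324818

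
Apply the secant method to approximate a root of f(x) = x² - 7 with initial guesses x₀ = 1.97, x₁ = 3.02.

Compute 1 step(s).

f(x) = x² - 7
x₀ = 1.97, x₁ = 3.02

Secant formula: x_{n+1} = x_n - f(x_n)(x_n - x_{n-1})/(f(x_n) - f(x_{n-1}))

Iteration 1:
  f(1.970000) = -3.119100
  f(3.020000) = 2.120400
  x_2 = 3.020000 - 2.120400×(3.020000 - 1.970000)/(2.120400 - (-3.119100))
       = 2.595070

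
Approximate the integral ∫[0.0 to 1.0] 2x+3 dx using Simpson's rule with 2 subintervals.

f(x) = 2x+3
a = 0.0, b = 1.0, n = 2
h = (b - a)/n = 0.500000

Simpson's rule: (h/3)[f(x₀) + 4f(x₁) + 2f(x₂) + ... + f(xₙ)]

x_0 = 0.0000, f(x_0) = 3.000000, coefficient = 1
x_1 = 0.5000, f(x_1) = 4.000000, coefficient = 4
x_2 = 1.0000, f(x_2) = 5.000000, coefficient = 1

I ≈ (0.500000/3) × 24.000000 = 4.000000
Exact value: 4.000000
Error: 0.000000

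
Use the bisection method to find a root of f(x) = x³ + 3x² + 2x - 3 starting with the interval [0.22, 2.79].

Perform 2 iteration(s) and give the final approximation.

f(x) = x³ + 3x² + 2x - 3
Initial interval: [0.22, 2.79]

Iteration 1:
  c_1 = (0.220000 + 2.790000)/2 = 1.505000
  f(c_1) = f(1.505000) = 10.213938
  f(a) × f(c) < 0, new interval: [0.220000, 1.505000]
Iteration 2:
  c_2 = (0.220000 + 1.505000)/2 = 0.862500
  f(c_2) = f(0.862500) = 1.598338
  f(a) × f(c) < 0, new interval: [0.220000, 0.862500]

After 2 iteration(s), the approximation is c_2 = 0.862500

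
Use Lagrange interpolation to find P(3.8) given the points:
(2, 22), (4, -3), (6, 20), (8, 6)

Lagrange interpolation formula:
P(x) = Σ yᵢ × Lᵢ(x)
where Lᵢ(x) = Π_{j≠i} (x - xⱼ)/(xᵢ - xⱼ)

L_0(3.8) = (3.8 - 4)/(2 - 4) × (3.8 - 6)/(2 - 6) × (3.8 - 8)/(2 - 8) = 0.038500
L_1(3.8) = (3.8 - 2)/(4 - 2) × (3.8 - 6)/(4 - 6) × (3.8 - 8)/(4 - 8) = 1.039500
L_2(3.8) = (3.8 - 2)/(6 - 2) × (3.8 - 4)/(6 - 4) × (3.8 - 8)/(6 - 8) = -0.094500
L_3(3.8) = (3.8 - 2)/(8 - 2) × (3.8 - 4)/(8 - 4) × (3.8 - 6)/(8 - 6) = 0.016500

P(3.8) = 22×L_0(3.8) + (-3)×L_1(3.8) + 20×L_2(3.8) + 6×L_3(3.8)
P(3.8) = -4.062500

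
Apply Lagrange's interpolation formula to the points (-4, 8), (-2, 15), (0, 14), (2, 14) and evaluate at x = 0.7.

Lagrange interpolation formula:
P(x) = Σ yᵢ × Lᵢ(x)
where Lᵢ(x) = Π_{j≠i} (x - xⱼ)/(xᵢ - xⱼ)

L_0(0.7) = (0.7 - (-2))/(-4 - (-2)) × (0.7 - 0)/(-4 - 0) × (0.7 - 2)/(-4 - 2) = 0.051187
L_1(0.7) = (0.7 - (-4))/(-2 - (-4)) × (0.7 - 0)/(-2 - 0) × (0.7 - 2)/(-2 - 2) = -0.267313
L_2(0.7) = (0.7 - (-4))/(0 - (-4)) × (0.7 - (-2))/(0 - (-2)) × (0.7 - 2)/(0 - 2) = 1.031063
L_3(0.7) = (0.7 - (-4))/(2 - (-4)) × (0.7 - (-2))/(2 - (-2)) × (0.7 - 0)/(2 - 0) = 0.185063

P(0.7) = 8×L_0(0.7) + 15×L_1(0.7) + 14×L_2(0.7) + 14×L_3(0.7)
P(0.7) = 13.425563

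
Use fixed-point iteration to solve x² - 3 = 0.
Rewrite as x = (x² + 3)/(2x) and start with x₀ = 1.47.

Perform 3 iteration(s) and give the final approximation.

Equation: x² - 3 = 0
Fixed-point form: x = (x² + 3)/(2x)
x₀ = 1.47

x_1 = g(1.470000) = 1.755408
x_2 = g(1.755408) = 1.732206
x_3 = g(1.732206) = 1.732051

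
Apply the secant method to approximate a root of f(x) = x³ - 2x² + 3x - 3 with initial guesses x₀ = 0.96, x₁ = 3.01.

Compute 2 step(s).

f(x) = x³ - 2x² + 3x - 3
x₀ = 0.96, x₁ = 3.01

Secant formula: x_{n+1} = x_n - f(x_n)(x_n - x_{n-1})/(f(x_n) - f(x_{n-1}))

Iteration 1:
  f(0.960000) = -1.078464
  f(3.010000) = 15.180701
  x_2 = 3.010000 - 15.180701×(3.010000 - 0.960000)/(15.180701 - (-1.078464))
       = 1.095976
Iteration 2:
  f(3.010000) = 15.180701
  f(1.095976) = -0.797953
  x_3 = 1.095976 - (-0.797953)×(1.095976 - 3.010000)/(-0.797953 - 15.180701)
       = 1.191560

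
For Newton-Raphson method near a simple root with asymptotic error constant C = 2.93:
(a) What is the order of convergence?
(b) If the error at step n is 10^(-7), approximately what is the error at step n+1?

(a) Newton-Raphson has quadratic (order 2) convergence near simple roots.
    This means |e_{n+1}| ≈ C|e_n|².

(b) With |e_n| = 10^(-7) and C = 2.93:
    |e_{n+1}| ≈ 2.93 × (10^(-7))² = 2.93 × 10^(-14)

(a) 2 (quadratic); (b) |e_{n+1}| ≈ 2.930e-14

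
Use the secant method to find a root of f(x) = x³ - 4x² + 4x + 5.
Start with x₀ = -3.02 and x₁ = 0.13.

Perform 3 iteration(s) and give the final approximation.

f(x) = x³ - 4x² + 4x + 5
x₀ = -3.02, x₁ = 0.13

Secant formula: x_{n+1} = x_n - f(x_n)(x_n - x_{n-1})/(f(x_n) - f(x_{n-1}))

Iteration 1:
  f(-3.020000) = -71.105208
  f(0.130000) = 5.454597
  x_2 = 0.130000 - 5.454597×(0.130000 - (-3.020000))/(5.454597 - (-71.105208))
       = -0.094426
Iteration 2:
  f(0.130000) = 5.454597
  f(-0.094426) = 4.585791
  x_3 = -0.094426 - 4.585791×(-0.094426 - 0.130000)/(4.585791 - 5.454597)
       = -1.279004
Iteration 3:
  f(-0.094426) = 4.585791
  f(-1.279004) = -8.751680
  x_4 = -1.279004 - (-8.751680)×(-1.279004 - (-0.094426))/(-8.751680 - 4.585791)
       = -0.501716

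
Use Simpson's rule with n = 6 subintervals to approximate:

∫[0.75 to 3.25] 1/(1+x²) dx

f(x) = 1/(1+x²)
a = 0.75, b = 3.25, n = 6
h = (b - a)/n = 0.416667

Simpson's rule: (h/3)[f(x₀) + 4f(x₁) + 2f(x₂) + ... + f(xₙ)]

x_0 = 0.7500, f(x_0) = 0.640000, coefficient = 1
x_1 = 1.1667, f(x_1) = 0.423529, coefficient = 4
x_2 = 1.5833, f(x_2) = 0.285149, coefficient = 2
x_3 = 2.0000, f(x_3) = 0.200000, coefficient = 4
x_4 = 2.4167, f(x_4) = 0.146193, coefficient = 2
x_5 = 2.8333, f(x_5) = 0.110769, coefficient = 4
x_6 = 3.2500, f(x_6) = 0.086486, coefficient = 1

I ≈ (0.416667/3) × 4.526364 = 0.628662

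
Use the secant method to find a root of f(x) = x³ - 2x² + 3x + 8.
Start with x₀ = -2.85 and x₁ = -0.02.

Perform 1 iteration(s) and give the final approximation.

f(x) = x³ - 2x² + 3x + 8
x₀ = -2.85, x₁ = -0.02

Secant formula: x_{n+1} = x_n - f(x_n)(x_n - x_{n-1})/(f(x_n) - f(x_{n-1}))

Iteration 1:
  f(-2.850000) = -39.944125
  f(-0.020000) = 7.939192
  x_2 = -0.020000 - 7.939192×(-0.020000 - (-2.850000))/(7.939192 - (-39.944125))
       = -0.489222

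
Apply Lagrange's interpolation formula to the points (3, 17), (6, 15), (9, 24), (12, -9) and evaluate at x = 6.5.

Lagrange interpolation formula:
P(x) = Σ yᵢ × Lᵢ(x)
where Lᵢ(x) = Π_{j≠i} (x - xⱼ)/(xᵢ - xⱼ)

L_0(6.5) = (6.5 - 6)/(3 - 6) × (6.5 - 9)/(3 - 9) × (6.5 - 12)/(3 - 12) = -0.042438
L_1(6.5) = (6.5 - 3)/(6 - 3) × (6.5 - 9)/(6 - 9) × (6.5 - 12)/(6 - 12) = 0.891204
L_2(6.5) = (6.5 - 3)/(9 - 3) × (6.5 - 6)/(9 - 6) × (6.5 - 12)/(9 - 12) = 0.178241
L_3(6.5) = (6.5 - 3)/(12 - 3) × (6.5 - 6)/(12 - 6) × (6.5 - 9)/(12 - 9) = -0.027006

P(6.5) = 17×L_0(6.5) + 15×L_1(6.5) + 24×L_2(6.5) + (-9)×L_3(6.5)
P(6.5) = 17.167438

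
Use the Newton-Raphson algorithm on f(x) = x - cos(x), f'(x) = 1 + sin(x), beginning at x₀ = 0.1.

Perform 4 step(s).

f(x) = x - cos(x)
f'(x) = 1 + sin(x)
x₀ = 0.1

Newton-Raphson formula: x_{n+1} = x_n - f(x_n)/f'(x_n)

Iteration 1:
  f(0.100000) = -0.895004
  f'(0.100000) = 1.099833
  x_1 = 0.100000 - (-0.895004)/1.099833 = 0.913763
Iteration 2:
  f(0.913763) = 0.302993
  f'(0.913763) = 1.791808
  x_2 = 0.913763 - 0.302993/1.791808 = 0.744664
Iteration 3:
  f(0.744664) = 0.009349
  f'(0.744664) = 1.677725
  x_3 = 0.744664 - 0.009349/1.677725 = 0.739092
Iteration 4:
  f(0.739092) = 0.000011
  f'(0.739092) = 1.673617
  x_4 = 0.739092 - 0.000011/1.673617 = 0.739085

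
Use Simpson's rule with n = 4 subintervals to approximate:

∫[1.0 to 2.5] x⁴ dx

f(x) = x⁴
a = 1.0, b = 2.5, n = 4
h = (b - a)/n = 0.375000

Simpson's rule: (h/3)[f(x₀) + 4f(x₁) + 2f(x₂) + ... + f(xₙ)]

x_0 = 1.0000, f(x_0) = 1.000000, coefficient = 1
x_1 = 1.3750, f(x_1) = 3.574463, coefficient = 4
x_2 = 1.7500, f(x_2) = 9.378906, coefficient = 2
x_3 = 2.1250, f(x_3) = 20.390869, coefficient = 4
x_4 = 2.5000, f(x_4) = 39.062500, coefficient = 1

I ≈ (0.375000/3) × 154.681641 = 19.335205
Exact value: 19.331250
Error: 0.003955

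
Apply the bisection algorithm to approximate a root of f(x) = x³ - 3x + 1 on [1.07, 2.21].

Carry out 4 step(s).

f(x) = x³ - 3x + 1
Initial interval: [1.07, 2.21]

Iteration 1:
  c_1 = (1.070000 + 2.210000)/2 = 1.640000
  f(c_1) = f(1.640000) = 0.490944
  f(a) × f(c) < 0, new interval: [1.070000, 1.640000]
Iteration 2:
  c_2 = (1.070000 + 1.640000)/2 = 1.355000
  f(c_2) = f(1.355000) = -0.577186
  f(a) × f(c) ≥ 0, new interval: [1.355000, 1.640000]
Iteration 3:
  c_3 = (1.355000 + 1.640000)/2 = 1.497500
  f(c_3) = f(1.497500) = -0.134347
  f(a) × f(c) ≥ 0, new interval: [1.497500, 1.640000]
Iteration 4:
  c_4 = (1.497500 + 1.640000)/2 = 1.568750
  f(c_4) = f(1.568750) = 0.154407
  f(a) × f(c) < 0, new interval: [1.497500, 1.568750]

After 4 iteration(s), the approximation is c_4 = 1.568750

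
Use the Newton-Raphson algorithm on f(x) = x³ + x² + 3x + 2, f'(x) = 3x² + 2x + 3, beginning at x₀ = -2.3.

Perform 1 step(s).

f(x) = x³ + x² + 3x + 2
f'(x) = 3x² + 2x + 3
x₀ = -2.3

Newton-Raphson formula: x_{n+1} = x_n - f(x_n)/f'(x_n)

Iteration 1:
  f(-2.300000) = -11.777000
  f'(-2.300000) = 14.270000
  x_1 = -2.300000 - (-11.777000)/14.270000 = -1.474702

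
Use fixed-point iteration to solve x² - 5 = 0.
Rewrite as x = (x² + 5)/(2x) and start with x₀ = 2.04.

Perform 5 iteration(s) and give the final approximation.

Equation: x² - 5 = 0
Fixed-point form: x = (x² + 5)/(2x)
x₀ = 2.04

x_1 = g(2.040000) = 2.245490
x_2 = g(2.245490) = 2.236088
x_3 = g(2.236088) = 2.236068
x_4 = g(2.236068) = 2.236068
x_5 = g(2.236068) = 2.236068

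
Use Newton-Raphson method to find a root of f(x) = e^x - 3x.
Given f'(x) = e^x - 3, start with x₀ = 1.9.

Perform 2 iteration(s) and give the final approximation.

f(x) = e^x - 3x
f'(x) = e^x - 3
x₀ = 1.9

Newton-Raphson formula: x_{n+1} = x_n - f(x_n)/f'(x_n)

Iteration 1:
  f(1.900000) = 0.985894
  f'(1.900000) = 3.685894
  x_1 = 1.900000 - 0.985894/3.685894 = 1.632522
Iteration 2:
  f(1.632522) = 0.219198
  f'(1.632522) = 2.116765
  x_2 = 1.632522 - 0.219198/2.116765 = 1.528969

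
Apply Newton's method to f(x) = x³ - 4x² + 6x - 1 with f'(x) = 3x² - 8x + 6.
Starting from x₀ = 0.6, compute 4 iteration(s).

f(x) = x³ - 4x² + 6x - 1
f'(x) = 3x² - 8x + 6
x₀ = 0.6

Newton-Raphson formula: x_{n+1} = x_n - f(x_n)/f'(x_n)

Iteration 1:
  f(0.600000) = 1.376000
  f'(0.600000) = 2.280000
  x_1 = 0.600000 - 1.376000/2.280000 = -0.003509
Iteration 2:
  f(-0.003509) = -1.021102
  f'(-0.003509) = 6.028107
  x_2 = -0.003509 - (-1.021102)/6.028107 = 0.165881
Iteration 3:
  f(0.165881) = -0.110214
  f'(0.165881) = 4.755499
  x_3 = 0.165881 - (-0.110214)/4.755499 = 0.189057
Iteration 4:
  f(0.189057) = -0.001869
  f'(0.189057) = 4.594769
  x_4 = 0.189057 - (-0.001869)/4.594769 = 0.189464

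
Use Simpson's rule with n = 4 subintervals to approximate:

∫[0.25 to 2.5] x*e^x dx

f(x) = x*e^x
a = 0.25, b = 2.5, n = 4
h = (b - a)/n = 0.562500

Simpson's rule: (h/3)[f(x₀) + 4f(x₁) + 2f(x₂) + ... + f(xₙ)]

x_0 = 0.2500, f(x_0) = 0.321006, coefficient = 1
x_1 = 0.8125, f(x_1) = 1.830997, coefficient = 4
x_2 = 1.3750, f(x_2) = 5.438230, coefficient = 2
x_3 = 1.9375, f(x_3) = 13.448916, coefficient = 4
x_4 = 2.5000, f(x_4) = 30.456235, coefficient = 1

I ≈ (0.562500/3) × 102.773353 = 19.270004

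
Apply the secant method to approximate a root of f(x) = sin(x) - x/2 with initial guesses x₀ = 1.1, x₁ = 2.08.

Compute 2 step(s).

f(x) = sin(x) - x/2
x₀ = 1.1, x₁ = 2.08

Secant formula: x_{n+1} = x_n - f(x_n)(x_n - x_{n-1})/(f(x_n) - f(x_{n-1}))

Iteration 1:
  f(1.100000) = 0.341207
  f(2.080000) = -0.166867
  x_2 = 2.080000 - (-0.166867)×(2.080000 - 1.100000)/(-0.166867 - 0.341207)
       = 1.758138
Iteration 2:
  f(2.080000) = -0.166867
  f(1.758138) = 0.103434
  x_3 = 1.758138 - 0.103434×(1.758138 - 2.080000)/(0.103434 - (-0.166867))
       = 1.881302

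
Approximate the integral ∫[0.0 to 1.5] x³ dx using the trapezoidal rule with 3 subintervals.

f(x) = x³
a = 0.0, b = 1.5, n = 3
h = (b - a)/n = 0.500000

Trapezoidal rule: (h/2)[f(x₀) + 2f(x₁) + 2f(x₂) + ... + f(xₙ)]

x_0 = 0.0000, f(x_0) = 0.000000, coefficient = 1
x_1 = 0.5000, f(x_1) = 0.125000, coefficient = 2
x_2 = 1.0000, f(x_2) = 1.000000, coefficient = 2
x_3 = 1.5000, f(x_3) = 3.375000, coefficient = 1

I ≈ (0.500000/2) × 5.625000 = 1.406250
Exact value: 1.265625
Error: 0.140625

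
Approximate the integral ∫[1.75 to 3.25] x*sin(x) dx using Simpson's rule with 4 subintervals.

f(x) = x*sin(x)
a = 1.75, b = 3.25, n = 4
h = (b - a)/n = 0.375000

Simpson's rule: (h/3)[f(x₀) + 4f(x₁) + 2f(x₂) + ... + f(xₙ)]

x_0 = 1.7500, f(x_0) = 1.721975, coefficient = 1
x_1 = 2.1250, f(x_1) = 1.806930, coefficient = 4
x_2 = 2.5000, f(x_2) = 1.496180, coefficient = 2
x_3 = 2.8750, f(x_3) = 0.757407, coefficient = 4
x_4 = 3.2500, f(x_4) = -0.351634, coefficient = 1

I ≈ (0.375000/3) × 14.620049 = 1.827506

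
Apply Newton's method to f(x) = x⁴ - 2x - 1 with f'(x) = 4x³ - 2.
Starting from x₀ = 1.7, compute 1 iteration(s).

f(x) = x⁴ - 2x - 1
f'(x) = 4x³ - 2
x₀ = 1.7

Newton-Raphson formula: x_{n+1} = x_n - f(x_n)/f'(x_n)

Iteration 1:
  f(1.700000) = 3.952100
  f'(1.700000) = 17.652000
  x_1 = 1.700000 - 3.952100/17.652000 = 1.476110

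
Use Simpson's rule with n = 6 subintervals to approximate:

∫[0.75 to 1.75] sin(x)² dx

f(x) = sin(x)²
a = 0.75, b = 1.75, n = 6
h = (b - a)/n = 0.166667

Simpson's rule: (h/3)[f(x₀) + 4f(x₁) + 2f(x₂) + ... + f(xₙ)]

x_0 = 0.7500, f(x_0) = 0.464631, coefficient = 1
x_1 = 0.9167, f(x_1) = 0.629766, coefficient = 4
x_2 = 1.0833, f(x_2) = 0.780615, coefficient = 2
x_3 = 1.2500, f(x_3) = 0.900572, coefficient = 4
x_4 = 1.4167, f(x_4) = 0.976432, coefficient = 2
x_5 = 1.5833, f(x_5) = 0.999843, coefficient = 4
x_6 = 1.7500, f(x_6) = 0.968228, coefficient = 1

I ≈ (0.166667/3) × 15.067674 = 0.837093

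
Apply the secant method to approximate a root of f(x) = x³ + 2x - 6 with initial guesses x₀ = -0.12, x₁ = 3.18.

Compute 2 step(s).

f(x) = x³ + 2x - 6
x₀ = -0.12, x₁ = 3.18

Secant formula: x_{n+1} = x_n - f(x_n)(x_n - x_{n-1})/(f(x_n) - f(x_{n-1}))

Iteration 1:
  f(-0.120000) = -6.241728
  f(3.180000) = 32.517432
  x_2 = 3.180000 - 32.517432×(3.180000 - (-0.120000))/(32.517432 - (-6.241728))
       = 0.411428
Iteration 2:
  f(3.180000) = 32.517432
  f(0.411428) = -5.107500
  x_3 = 0.411428 - (-5.107500)×(0.411428 - 3.180000)/(-5.107500 - 32.517432)
       = 0.787255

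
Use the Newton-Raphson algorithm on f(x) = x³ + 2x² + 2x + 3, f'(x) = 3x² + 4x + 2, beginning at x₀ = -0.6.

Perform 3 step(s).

f(x) = x³ + 2x² + 2x + 3
f'(x) = 3x² + 4x + 2
x₀ = -0.6

Newton-Raphson formula: x_{n+1} = x_n - f(x_n)/f'(x_n)

Iteration 1:
  f(-0.600000) = 2.304000
  f'(-0.600000) = 0.680000
  x_1 = -0.600000 - 2.304000/0.680000 = -3.988235
Iteration 2:
  f(-3.988235) = -36.601382
  f'(-3.988235) = 33.765121
  x_2 = -3.988235 - (-36.601382)/33.765121 = -2.904236
Iteration 3:
  f(-2.904236) = -10.435322
  f'(-2.904236) = 15.686810
  x_3 = -2.904236 - (-10.435322)/15.686810 = -2.239006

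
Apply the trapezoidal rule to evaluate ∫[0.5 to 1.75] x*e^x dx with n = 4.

f(x) = x*e^x
a = 0.5, b = 1.75, n = 4
h = (b - a)/n = 0.312500

Trapezoidal rule: (h/2)[f(x₀) + 2f(x₁) + 2f(x₂) + ... + f(xₙ)]

x_0 = 0.5000, f(x_0) = 0.824361, coefficient = 1
x_1 = 0.8125, f(x_1) = 1.830997, coefficient = 2
x_2 = 1.1250, f(x_2) = 3.465244, coefficient = 2
x_3 = 1.4375, f(x_3) = 6.052101, coefficient = 2
x_4 = 1.7500, f(x_4) = 10.070555, coefficient = 1

I ≈ (0.312500/2) × 33.591599 = 5.248687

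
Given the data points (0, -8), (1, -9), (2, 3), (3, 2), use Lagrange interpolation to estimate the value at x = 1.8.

Lagrange interpolation formula:
P(x) = Σ yᵢ × Lᵢ(x)
where Lᵢ(x) = Π_{j≠i} (x - xⱼ)/(xᵢ - xⱼ)

L_0(1.8) = (1.8 - 1)/(0 - 1) × (1.8 - 2)/(0 - 2) × (1.8 - 3)/(0 - 3) = -0.032000
L_1(1.8) = (1.8 - 0)/(1 - 0) × (1.8 - 2)/(1 - 2) × (1.8 - 3)/(1 - 3) = 0.216000
L_2(1.8) = (1.8 - 0)/(2 - 0) × (1.8 - 1)/(2 - 1) × (1.8 - 3)/(2 - 3) = 0.864000
L_3(1.8) = (1.8 - 0)/(3 - 0) × (1.8 - 1)/(3 - 1) × (1.8 - 2)/(3 - 2) = -0.048000

P(1.8) = (-8)×L_0(1.8) + (-9)×L_1(1.8) + 3×L_2(1.8) + 2×L_3(1.8)
P(1.8) = 0.808000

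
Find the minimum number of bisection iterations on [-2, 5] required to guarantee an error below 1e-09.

We need (b-a)/2^n ≤ 1e-09
(5 - (-2))/2^n ≤ 1e-09
7/2^n ≤ 1e-09
2^n ≥ 7000000000
n ≥ log₂(7000000000) = 32.70
n ≥ 33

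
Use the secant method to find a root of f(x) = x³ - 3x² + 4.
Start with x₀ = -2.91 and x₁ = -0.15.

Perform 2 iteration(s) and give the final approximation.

f(x) = x³ - 3x² + 4
x₀ = -2.91, x₁ = -0.15

Secant formula: x_{n+1} = x_n - f(x_n)(x_n - x_{n-1})/(f(x_n) - f(x_{n-1}))

Iteration 1:
  f(-2.910000) = -46.046471
  f(-0.150000) = 3.929125
  x_2 = -0.150000 - 3.929125×(-0.150000 - (-2.910000))/(3.929125 - (-46.046471))
       = -0.366994
Iteration 2:
  f(-0.150000) = 3.929125
  f(-0.366994) = 3.546519
  x_3 = -0.366994 - 3.546519×(-0.366994 - (-0.150000))/(3.546519 - 3.929125)
       = -2.378388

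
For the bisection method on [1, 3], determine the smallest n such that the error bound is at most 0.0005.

We need (b-a)/2^n ≤ 0.0005
(3 - 1)/2^n ≤ 0.0005
2/2^n ≤ 0.0005
2^n ≥ 4000
n ≥ log₂(4000) = 11.97
n ≥ 12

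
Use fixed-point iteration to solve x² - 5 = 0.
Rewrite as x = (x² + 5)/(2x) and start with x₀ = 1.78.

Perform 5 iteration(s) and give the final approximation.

Equation: x² - 5 = 0
Fixed-point form: x = (x² + 5)/(2x)
x₀ = 1.78

x_1 = g(1.780000) = 2.294494
x_2 = g(2.294494) = 2.236812
x_3 = g(2.236812) = 2.236068
x_4 = g(2.236068) = 2.236068
x_5 = g(2.236068) = 2.236068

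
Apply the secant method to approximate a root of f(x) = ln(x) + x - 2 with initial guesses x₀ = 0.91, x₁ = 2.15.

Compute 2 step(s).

f(x) = ln(x) + x - 2
x₀ = 0.91, x₁ = 2.15

Secant formula: x_{n+1} = x_n - f(x_n)(x_n - x_{n-1})/(f(x_n) - f(x_{n-1}))

Iteration 1:
  f(0.910000) = -1.184311
  f(2.150000) = 0.915468
  x_2 = 2.150000 - 0.915468×(2.150000 - 0.910000)/(0.915468 - (-1.184311))
       = 1.609381
Iteration 2:
  f(2.150000) = 0.915468
  f(1.609381) = 0.085231
  x_3 = 1.609381 - 0.085231×(1.609381 - 2.150000)/(0.085231 - 0.915468)
       = 1.553882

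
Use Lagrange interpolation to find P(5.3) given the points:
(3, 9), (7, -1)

Lagrange interpolation formula:
P(x) = Σ yᵢ × Lᵢ(x)
where Lᵢ(x) = Π_{j≠i} (x - xⱼ)/(xᵢ - xⱼ)

L_0(5.3) = (5.3 - 7)/(3 - 7) = 0.425000
L_1(5.3) = (5.3 - 3)/(7 - 3) = 0.575000

P(5.3) = 9×L_0(5.3) + (-1)×L_1(5.3)
P(5.3) = 3.250000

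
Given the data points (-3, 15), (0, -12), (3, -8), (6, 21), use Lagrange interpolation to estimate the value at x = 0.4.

Lagrange interpolation formula:
P(x) = Σ yᵢ × Lᵢ(x)
where Lᵢ(x) = Π_{j≠i} (x - xⱼ)/(xᵢ - xⱼ)

L_0(0.4) = (0.4 - 0)/(-3 - 0) × (0.4 - 3)/(-3 - 3) × (0.4 - 6)/(-3 - 6) = -0.035951
L_1(0.4) = (0.4 - (-3))/(0 - (-3)) × (0.4 - 3)/(0 - 3) × (0.4 - 6)/(0 - 6) = 0.916741
L_2(0.4) = (0.4 - (-3))/(3 - (-3)) × (0.4 - 0)/(3 - 0) × (0.4 - 6)/(3 - 6) = 0.141037
L_3(0.4) = (0.4 - (-3))/(6 - (-3)) × (0.4 - 0)/(6 - 0) × (0.4 - 3)/(6 - 3) = -0.021827

P(0.4) = 15×L_0(0.4) + (-12)×L_1(0.4) + (-8)×L_2(0.4) + 21×L_3(0.4)
P(0.4) = -13.126815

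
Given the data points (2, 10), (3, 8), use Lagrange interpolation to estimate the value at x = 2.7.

Lagrange interpolation formula:
P(x) = Σ yᵢ × Lᵢ(x)
where Lᵢ(x) = Π_{j≠i} (x - xⱼ)/(xᵢ - xⱼ)

L_0(2.7) = (2.7 - 3)/(2 - 3) = 0.300000
L_1(2.7) = (2.7 - 2)/(3 - 2) = 0.700000

P(2.7) = 10×L_0(2.7) + 8×L_1(2.7)
P(2.7) = 8.600000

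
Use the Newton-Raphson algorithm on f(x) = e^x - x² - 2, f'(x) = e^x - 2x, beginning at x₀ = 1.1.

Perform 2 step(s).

f(x) = e^x - x² - 2
f'(x) = e^x - 2x
x₀ = 1.1

Newton-Raphson formula: x_{n+1} = x_n - f(x_n)/f'(x_n)

Iteration 1:
  f(1.100000) = -0.205834
  f'(1.100000) = 0.804166
  x_1 = 1.100000 - (-0.205834)/0.804166 = 1.355960
Iteration 2:
  f(1.355960) = 0.041856
  f'(1.355960) = 1.168564
  x_2 = 1.355960 - 0.041856/1.168564 = 1.320141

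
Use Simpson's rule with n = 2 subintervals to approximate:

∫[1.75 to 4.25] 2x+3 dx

f(x) = 2x+3
a = 1.75, b = 4.25, n = 2
h = (b - a)/n = 1.250000

Simpson's rule: (h/3)[f(x₀) + 4f(x₁) + 2f(x₂) + ... + f(xₙ)]

x_0 = 1.7500, f(x_0) = 6.500000, coefficient = 1
x_1 = 3.0000, f(x_1) = 9.000000, coefficient = 4
x_2 = 4.2500, f(x_2) = 11.500000, coefficient = 1

I ≈ (1.250000/3) × 54.000000 = 22.500000
Exact value: 22.500000
Error: 0.000000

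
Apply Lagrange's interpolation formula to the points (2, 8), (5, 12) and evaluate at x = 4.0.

Lagrange interpolation formula:
P(x) = Σ yᵢ × Lᵢ(x)
where Lᵢ(x) = Π_{j≠i} (x - xⱼ)/(xᵢ - xⱼ)

L_0(4.0) = (4.0 - 5)/(2 - 5) = 0.333333
L_1(4.0) = (4.0 - 2)/(5 - 2) = 0.666667

P(4.0) = 8×L_0(4.0) + 12×L_1(4.0)
P(4.0) = 10.666667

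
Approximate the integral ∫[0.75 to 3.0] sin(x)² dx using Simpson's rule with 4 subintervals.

f(x) = sin(x)²
a = 0.75, b = 3.0, n = 4
h = (b - a)/n = 0.562500

Simpson's rule: (h/3)[f(x₀) + 4f(x₁) + 2f(x₂) + ... + f(xₙ)]

x_0 = 0.7500, f(x_0) = 0.464631, coefficient = 1
x_1 = 1.3125, f(x_1) = 0.934754, coefficient = 4
x_2 = 1.8750, f(x_2) = 0.910280, coefficient = 2
x_3 = 2.4375, f(x_3) = 0.419052, coefficient = 4
x_4 = 3.0000, f(x_4) = 0.019915, coefficient = 1

I ≈ (0.562500/3) × 7.720329 = 1.447562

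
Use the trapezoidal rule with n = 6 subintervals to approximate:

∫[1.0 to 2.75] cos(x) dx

f(x) = cos(x)
a = 1.0, b = 2.75, n = 6
h = (b - a)/n = 0.291667

Trapezoidal rule: (h/2)[f(x₀) + 2f(x₁) + 2f(x₂) + ... + f(xₙ)]

x_0 = 1.0000, f(x_0) = 0.540302, coefficient = 1
x_1 = 1.2917, f(x_1) = 0.275519, coefficient = 2
x_2 = 1.5833, f(x_2) = -0.012537, coefficient = 2
x_3 = 1.8750, f(x_3) = -0.299534, coefficient = 2
x_4 = 2.1667, f(x_4) = -0.561229, coefficient = 2
x_5 = 2.4583, f(x_5) = -0.775519, coefficient = 2
x_6 = 2.7500, f(x_6) = -0.924302, coefficient = 1

I ≈ (0.291667/2) × -3.130599 = -0.456546
Exact value: -0.459810
Error: 0.003264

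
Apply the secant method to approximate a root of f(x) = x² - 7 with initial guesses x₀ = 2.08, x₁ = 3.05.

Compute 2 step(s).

f(x) = x² - 7
x₀ = 2.08, x₁ = 3.05

Secant formula: x_{n+1} = x_n - f(x_n)(x_n - x_{n-1})/(f(x_n) - f(x_{n-1}))

Iteration 1:
  f(2.080000) = -2.673600
  f(3.050000) = 2.302500
  x_2 = 3.050000 - 2.302500×(3.050000 - 2.080000)/(2.302500 - (-2.673600))
       = 2.601170
Iteration 2:
  f(3.050000) = 2.302500
  f(2.601170) = -0.233917
  x_3 = 2.601170 - (-0.233917)×(2.601170 - 3.050000)/(-0.233917 - 2.302500)
       = 2.642562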